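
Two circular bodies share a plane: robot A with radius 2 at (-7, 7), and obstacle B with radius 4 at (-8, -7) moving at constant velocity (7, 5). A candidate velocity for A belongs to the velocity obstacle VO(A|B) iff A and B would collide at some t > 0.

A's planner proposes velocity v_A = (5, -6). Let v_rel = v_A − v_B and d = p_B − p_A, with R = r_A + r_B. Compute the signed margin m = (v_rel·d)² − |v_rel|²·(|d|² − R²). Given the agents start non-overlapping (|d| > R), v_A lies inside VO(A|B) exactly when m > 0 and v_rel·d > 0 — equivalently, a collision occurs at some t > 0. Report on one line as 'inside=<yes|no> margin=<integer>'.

d = (-1, -14),  |d|² = 197;  R = 2+4 = 6,  c = 197−6² = 161
v_rel = (-2, -11),  |v_rel|² = 125;  v_rel·d = (-2)·(-1) + (-11)·(-14) = 156
125·t² − 312·t + 161 = 0  ⇒  m = 156² − 125·161 = 4211
m = 4211 > 0,  v_rel·d = 156 > 0  ⇒  inside

inside=yes margin=4211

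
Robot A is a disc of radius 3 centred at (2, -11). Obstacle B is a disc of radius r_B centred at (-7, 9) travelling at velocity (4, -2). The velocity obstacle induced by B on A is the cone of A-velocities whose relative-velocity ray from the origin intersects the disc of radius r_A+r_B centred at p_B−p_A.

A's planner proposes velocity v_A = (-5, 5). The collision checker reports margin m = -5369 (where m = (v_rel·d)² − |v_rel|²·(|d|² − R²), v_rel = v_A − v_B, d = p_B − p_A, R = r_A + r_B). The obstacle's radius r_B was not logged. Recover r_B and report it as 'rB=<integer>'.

m = -5369
d = (-9, 20);  v_rel = (-9, 7),  |v_rel|² = 130
v_rel×d = (-9)·(20) − (7)·(-9) = -117
since m = R²·130 − (-117)²:  R² = (13689 + -5369) / 130 = 64
R = √64 = 8  ⇒  r_B = 8 − 3 = 5

rB=5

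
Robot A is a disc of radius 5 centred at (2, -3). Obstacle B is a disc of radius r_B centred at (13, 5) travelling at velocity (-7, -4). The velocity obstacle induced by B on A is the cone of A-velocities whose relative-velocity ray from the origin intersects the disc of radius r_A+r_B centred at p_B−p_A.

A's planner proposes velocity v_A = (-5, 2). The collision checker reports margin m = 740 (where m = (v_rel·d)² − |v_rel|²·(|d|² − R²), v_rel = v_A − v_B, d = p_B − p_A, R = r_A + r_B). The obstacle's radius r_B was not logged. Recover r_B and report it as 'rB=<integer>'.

m = 740
d = (11, 8);  v_rel = (2, 6),  |v_rel|² = 40
v_rel×d = (2)·(8) − (6)·(11) = -50
since m = R²·40 − (-50)²:  R² = (2500 + 740) / 40 = 81
R = √81 = 9  ⇒  r_B = 9 − 5 = 4

rB=4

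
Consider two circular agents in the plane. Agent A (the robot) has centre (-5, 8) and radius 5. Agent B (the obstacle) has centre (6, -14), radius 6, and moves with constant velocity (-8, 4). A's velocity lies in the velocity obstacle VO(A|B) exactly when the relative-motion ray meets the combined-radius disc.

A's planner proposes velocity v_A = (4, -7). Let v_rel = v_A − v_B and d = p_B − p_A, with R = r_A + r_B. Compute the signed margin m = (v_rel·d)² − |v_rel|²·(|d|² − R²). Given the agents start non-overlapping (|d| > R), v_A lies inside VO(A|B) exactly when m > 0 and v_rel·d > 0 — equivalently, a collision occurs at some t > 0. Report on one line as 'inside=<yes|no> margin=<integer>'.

d = (11, -22),  |d|² = 605;  R = 5+6 = 11,  c = 605−11² = 484
v_rel = (12, -11),  |v_rel|² = 265;  v_rel·d = (12)·(11) + (-11)·(-22) = 374
265·t² − 748·t + 484 = 0  ⇒  m = 374² − 265·484 = 11616
m = 11616 > 0,  v_rel·d = 374 > 0  ⇒  inside

inside=yes margin=11616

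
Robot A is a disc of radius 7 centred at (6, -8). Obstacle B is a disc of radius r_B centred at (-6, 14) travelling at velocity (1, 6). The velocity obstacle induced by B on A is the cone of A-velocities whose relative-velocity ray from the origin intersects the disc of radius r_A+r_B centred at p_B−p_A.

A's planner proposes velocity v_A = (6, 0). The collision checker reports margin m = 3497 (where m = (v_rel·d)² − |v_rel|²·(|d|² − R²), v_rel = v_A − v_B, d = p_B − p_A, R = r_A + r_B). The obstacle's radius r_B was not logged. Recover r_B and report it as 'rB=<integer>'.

m = 3497
d = (-12, 22);  v_rel = (5, -6),  |v_rel|² = 61
v_rel×d = (5)·(22) − (-6)·(-12) = 38
since m = R²·61 − 38²:  R² = (1444 + 3497) / 61 = 81
R = √81 = 9  ⇒  r_B = 9 − 7 = 2

rB=2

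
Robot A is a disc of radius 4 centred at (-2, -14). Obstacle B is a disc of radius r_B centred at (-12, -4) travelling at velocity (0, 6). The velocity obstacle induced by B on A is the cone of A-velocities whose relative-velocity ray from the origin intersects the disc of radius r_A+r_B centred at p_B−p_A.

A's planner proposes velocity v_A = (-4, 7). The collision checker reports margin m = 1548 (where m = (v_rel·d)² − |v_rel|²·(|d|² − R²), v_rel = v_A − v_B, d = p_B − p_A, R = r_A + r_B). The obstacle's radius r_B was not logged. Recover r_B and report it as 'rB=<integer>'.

m = 1548
d = (-10, 10);  v_rel = (-4, 1),  |v_rel|² = 17
v_rel×d = (-4)·(10) − (1)·(-10) = -30
since m = R²·17 − (-30)²:  R² = (900 + 1548) / 17 = 144
R = √144 = 12  ⇒  r_B = 12 − 4 = 8

rB=8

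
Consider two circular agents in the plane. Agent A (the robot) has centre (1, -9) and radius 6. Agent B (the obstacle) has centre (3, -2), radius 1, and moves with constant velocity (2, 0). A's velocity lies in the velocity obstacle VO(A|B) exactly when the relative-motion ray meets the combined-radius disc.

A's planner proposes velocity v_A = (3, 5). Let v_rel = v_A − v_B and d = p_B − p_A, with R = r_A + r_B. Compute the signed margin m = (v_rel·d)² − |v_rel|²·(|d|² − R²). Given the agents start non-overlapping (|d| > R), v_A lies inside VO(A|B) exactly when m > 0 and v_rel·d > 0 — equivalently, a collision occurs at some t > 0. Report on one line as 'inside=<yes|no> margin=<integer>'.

d = (2, 7),  |d|² = 53;  R = 6+1 = 7,  c = 53−7² = 4
v_rel = (1, 5),  |v_rel|² = 26;  v_rel·d = (1)·(2) + (5)·(7) = 37
26·t² − 74·t + 4 = 0  ⇒  m = 37² − 26·4 = 1265
m = 1265 > 0,  v_rel·d = 37 > 0  ⇒  inside

inside=yes margin=1265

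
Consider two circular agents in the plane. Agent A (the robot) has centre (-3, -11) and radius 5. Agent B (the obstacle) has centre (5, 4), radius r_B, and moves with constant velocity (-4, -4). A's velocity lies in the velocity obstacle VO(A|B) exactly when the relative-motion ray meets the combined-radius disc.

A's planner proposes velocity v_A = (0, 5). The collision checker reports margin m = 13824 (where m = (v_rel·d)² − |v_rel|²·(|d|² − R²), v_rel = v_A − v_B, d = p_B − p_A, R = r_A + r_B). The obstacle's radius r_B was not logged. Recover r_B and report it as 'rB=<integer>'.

m = 13824
d = (8, 15);  v_rel = (4, 9),  |v_rel|² = 97
v_rel×d = (4)·(15) − (9)·(8) = -12
since m = R²·97 − (-12)²:  R² = (144 + 13824) / 97 = 144
R = √144 = 12  ⇒  r_B = 12 − 5 = 7

rB=7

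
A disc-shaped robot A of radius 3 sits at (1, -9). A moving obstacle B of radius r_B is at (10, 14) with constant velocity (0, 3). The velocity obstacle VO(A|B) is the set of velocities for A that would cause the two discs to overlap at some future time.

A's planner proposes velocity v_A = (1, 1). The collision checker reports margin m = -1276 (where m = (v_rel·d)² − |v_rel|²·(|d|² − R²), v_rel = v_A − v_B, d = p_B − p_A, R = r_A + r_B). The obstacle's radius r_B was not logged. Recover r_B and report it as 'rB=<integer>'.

m = -1276
d = (9, 23);  v_rel = (1, -2),  |v_rel|² = 5
v_rel×d = (1)·(23) − (-2)·(9) = 41
since m = R²·5 − 41²:  R² = (1681 + -1276) / 5 = 81
R = √81 = 9  ⇒  r_B = 9 − 3 = 6

rB=6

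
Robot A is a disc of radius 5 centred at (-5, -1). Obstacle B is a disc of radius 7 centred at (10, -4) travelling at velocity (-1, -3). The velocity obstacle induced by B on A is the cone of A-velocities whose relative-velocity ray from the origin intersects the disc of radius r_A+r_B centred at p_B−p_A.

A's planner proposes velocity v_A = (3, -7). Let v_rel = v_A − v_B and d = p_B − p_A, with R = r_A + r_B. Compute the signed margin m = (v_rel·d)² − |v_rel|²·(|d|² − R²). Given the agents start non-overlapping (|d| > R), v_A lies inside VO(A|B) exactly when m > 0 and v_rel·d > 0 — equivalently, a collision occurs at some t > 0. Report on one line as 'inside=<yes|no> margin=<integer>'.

d = (15, -3),  |d|² = 234;  R = 5+7 = 12,  c = 234−12² = 90
v_rel = (4, -4),  |v_rel|² = 32;  v_rel·d = (4)·(15) + (-4)·(-3) = 72
32·t² − 144·t + 90 = 0  ⇒  m = 72² − 32·90 = 2304
m = 2304 > 0,  v_rel·d = 72 > 0  ⇒  inside

inside=yes margin=2304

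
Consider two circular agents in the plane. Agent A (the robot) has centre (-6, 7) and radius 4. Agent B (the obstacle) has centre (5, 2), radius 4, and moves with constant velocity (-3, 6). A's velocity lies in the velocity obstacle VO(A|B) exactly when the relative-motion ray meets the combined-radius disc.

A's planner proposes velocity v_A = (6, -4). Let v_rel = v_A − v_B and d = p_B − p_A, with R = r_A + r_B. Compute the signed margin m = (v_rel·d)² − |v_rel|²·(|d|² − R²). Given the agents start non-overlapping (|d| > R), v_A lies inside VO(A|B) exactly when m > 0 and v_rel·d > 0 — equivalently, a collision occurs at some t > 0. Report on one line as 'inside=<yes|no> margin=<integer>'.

d = (11, -5),  |d|² = 146;  R = 4+4 = 8,  c = 146−8² = 82
v_rel = (9, -10),  |v_rel|² = 181;  v_rel·d = (9)·(11) + (-10)·(-5) = 149
181·t² − 298·t + 82 = 0  ⇒  m = 149² − 181·82 = 7359
m = 7359 > 0,  v_rel·d = 149 > 0  ⇒  inside

inside=yes margin=7359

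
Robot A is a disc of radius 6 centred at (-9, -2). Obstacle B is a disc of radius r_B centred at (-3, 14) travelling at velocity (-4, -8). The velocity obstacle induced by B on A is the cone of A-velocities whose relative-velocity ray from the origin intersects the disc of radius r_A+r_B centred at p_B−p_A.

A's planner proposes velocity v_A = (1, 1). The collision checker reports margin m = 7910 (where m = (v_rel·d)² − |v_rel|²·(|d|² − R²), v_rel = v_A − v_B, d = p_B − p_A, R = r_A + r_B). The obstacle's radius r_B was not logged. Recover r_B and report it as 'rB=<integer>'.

m = 7910
d = (6, 16);  v_rel = (5, 9),  |v_rel|² = 106
v_rel×d = (5)·(16) − (9)·(6) = 26
since m = R²·106 − 26²:  R² = (676 + 7910) / 106 = 81
R = √81 = 9  ⇒  r_B = 9 − 6 = 3

rB=3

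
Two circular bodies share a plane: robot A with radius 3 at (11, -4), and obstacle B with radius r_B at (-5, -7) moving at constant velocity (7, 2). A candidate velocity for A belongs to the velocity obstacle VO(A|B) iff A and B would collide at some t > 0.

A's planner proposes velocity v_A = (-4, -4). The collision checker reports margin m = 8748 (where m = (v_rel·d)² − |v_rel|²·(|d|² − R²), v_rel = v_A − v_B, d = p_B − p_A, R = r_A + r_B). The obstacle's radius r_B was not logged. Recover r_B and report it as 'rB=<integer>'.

m = 8748
d = (-16, -3);  v_rel = (-11, -6),  |v_rel|² = 157
v_rel×d = (-11)·(-3) − (-6)·(-16) = -63
since m = R²·157 − (-63)²:  R² = (3969 + 8748) / 157 = 81
R = √81 = 9  ⇒  r_B = 9 − 3 = 6

rB=6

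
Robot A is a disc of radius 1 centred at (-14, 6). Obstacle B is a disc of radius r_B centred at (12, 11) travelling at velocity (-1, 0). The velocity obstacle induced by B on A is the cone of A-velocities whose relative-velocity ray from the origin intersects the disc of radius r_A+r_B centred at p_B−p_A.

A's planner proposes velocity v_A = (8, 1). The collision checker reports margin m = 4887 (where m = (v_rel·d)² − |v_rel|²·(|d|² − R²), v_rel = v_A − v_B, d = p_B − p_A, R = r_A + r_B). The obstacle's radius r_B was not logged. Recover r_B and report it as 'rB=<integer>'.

m = 4887
d = (26, 5);  v_rel = (9, 1),  |v_rel|² = 82
v_rel×d = (9)·(5) − (1)·(26) = 19
since m = R²·82 − 19²:  R² = (361 + 4887) / 82 = 64
R = √64 = 8  ⇒  r_B = 8 − 1 = 7

rB=7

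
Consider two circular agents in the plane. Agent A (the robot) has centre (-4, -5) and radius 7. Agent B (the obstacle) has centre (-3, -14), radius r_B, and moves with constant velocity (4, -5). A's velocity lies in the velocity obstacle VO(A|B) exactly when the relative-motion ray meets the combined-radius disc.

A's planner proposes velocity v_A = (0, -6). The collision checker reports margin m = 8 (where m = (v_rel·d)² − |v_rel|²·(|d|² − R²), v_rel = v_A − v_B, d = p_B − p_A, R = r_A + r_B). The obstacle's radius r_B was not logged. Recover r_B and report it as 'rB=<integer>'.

m = 8
d = (1, -9);  v_rel = (-4, -1),  |v_rel|² = 17
v_rel×d = (-4)·(-9) − (-1)·(1) = 37
since m = R²·17 − 37²:  R² = (1369 + 8) / 17 = 81
R = √81 = 9  ⇒  r_B = 9 − 7 = 2

rB=2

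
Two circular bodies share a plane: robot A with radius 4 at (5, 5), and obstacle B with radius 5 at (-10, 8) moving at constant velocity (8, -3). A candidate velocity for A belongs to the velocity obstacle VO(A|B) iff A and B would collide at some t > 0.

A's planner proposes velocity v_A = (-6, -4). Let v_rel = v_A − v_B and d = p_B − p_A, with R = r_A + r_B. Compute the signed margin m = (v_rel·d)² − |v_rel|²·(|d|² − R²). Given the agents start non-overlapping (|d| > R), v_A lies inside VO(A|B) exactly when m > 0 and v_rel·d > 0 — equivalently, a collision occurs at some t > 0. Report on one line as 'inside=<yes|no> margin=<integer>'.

d = (-15, 3),  |d|² = 234;  R = 4+5 = 9,  c = 234−9² = 153
v_rel = (-14, -1),  |v_rel|² = 197;  v_rel·d = (-14)·(-15) + (-1)·(3) = 207
197·t² − 414·t + 153 = 0  ⇒  m = 207² − 197·153 = 12708
m = 12708 > 0,  v_rel·d = 207 > 0  ⇒  inside

inside=yes margin=12708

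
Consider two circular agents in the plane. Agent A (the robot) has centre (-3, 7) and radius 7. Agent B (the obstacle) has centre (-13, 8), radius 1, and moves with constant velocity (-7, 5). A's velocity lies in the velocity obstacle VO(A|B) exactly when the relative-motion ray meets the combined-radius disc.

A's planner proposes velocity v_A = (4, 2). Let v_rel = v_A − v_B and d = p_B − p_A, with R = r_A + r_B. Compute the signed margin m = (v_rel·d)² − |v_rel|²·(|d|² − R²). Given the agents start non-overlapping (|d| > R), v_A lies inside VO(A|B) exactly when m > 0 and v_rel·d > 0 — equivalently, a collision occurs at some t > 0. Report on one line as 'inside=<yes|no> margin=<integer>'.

d = (-10, 1),  |d|² = 101;  R = 7+1 = 8,  c = 101−8² = 37
v_rel = (11, -3),  |v_rel|² = 130;  v_rel·d = (11)·(-10) + (-3)·(1) = -113
130·t² + 226·t + 37 = 0  ⇒  m = (-113)² − 130·37 = 7959
m = 7959 > 0,  v_rel·d = -113 < 0  ⇒  outside

inside=no margin=7959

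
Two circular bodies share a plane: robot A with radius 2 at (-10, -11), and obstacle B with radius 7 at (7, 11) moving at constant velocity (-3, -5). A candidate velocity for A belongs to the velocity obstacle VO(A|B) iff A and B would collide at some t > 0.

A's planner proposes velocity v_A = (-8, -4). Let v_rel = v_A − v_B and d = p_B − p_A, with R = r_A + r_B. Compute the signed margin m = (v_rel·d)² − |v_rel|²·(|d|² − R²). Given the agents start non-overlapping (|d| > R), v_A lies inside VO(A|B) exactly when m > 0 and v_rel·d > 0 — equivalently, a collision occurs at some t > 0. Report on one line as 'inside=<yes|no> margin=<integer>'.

d = (17, 22),  |d|² = 773;  R = 2+7 = 9,  c = 773−9² = 692
v_rel = (-5, 1),  |v_rel|² = 26;  v_rel·d = (-5)·(17) + (1)·(22) = -63
26·t² + 126·t + 692 = 0  ⇒  m = (-63)² − 26·692 = -14023
m = -14023 < 0,  v_rel·d = -63 < 0  ⇒  outside

inside=no margin=-14023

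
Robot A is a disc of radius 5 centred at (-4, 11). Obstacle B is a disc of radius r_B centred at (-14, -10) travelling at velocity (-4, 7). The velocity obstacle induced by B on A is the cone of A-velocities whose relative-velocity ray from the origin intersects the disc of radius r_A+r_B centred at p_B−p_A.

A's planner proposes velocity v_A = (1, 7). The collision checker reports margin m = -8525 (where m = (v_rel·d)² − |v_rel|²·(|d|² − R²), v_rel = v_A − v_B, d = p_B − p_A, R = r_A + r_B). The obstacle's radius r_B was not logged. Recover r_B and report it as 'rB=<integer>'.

m = -8525
d = (-10, -21);  v_rel = (5, 0),  |v_rel|² = 25
v_rel×d = (5)·(-21) − (0)·(-10) = -105
since m = R²·25 − (-105)²:  R² = (11025 + -8525) / 25 = 100
R = √100 = 10  ⇒  r_B = 10 − 5 = 5

rB=5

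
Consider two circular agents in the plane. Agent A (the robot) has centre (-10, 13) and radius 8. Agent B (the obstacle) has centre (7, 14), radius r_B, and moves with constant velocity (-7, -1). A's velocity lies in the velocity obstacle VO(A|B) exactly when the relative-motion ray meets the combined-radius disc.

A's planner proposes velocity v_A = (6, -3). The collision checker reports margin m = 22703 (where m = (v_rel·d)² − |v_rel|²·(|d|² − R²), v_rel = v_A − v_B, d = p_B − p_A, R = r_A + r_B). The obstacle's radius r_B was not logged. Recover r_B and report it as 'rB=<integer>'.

m = 22703
d = (17, 1);  v_rel = (13, -2),  |v_rel|² = 173
v_rel×d = (13)·(1) − (-2)·(17) = 47
since m = R²·173 − 47²:  R² = (2209 + 22703) / 173 = 144
R = √144 = 12  ⇒  r_B = 12 − 8 = 4

rB=4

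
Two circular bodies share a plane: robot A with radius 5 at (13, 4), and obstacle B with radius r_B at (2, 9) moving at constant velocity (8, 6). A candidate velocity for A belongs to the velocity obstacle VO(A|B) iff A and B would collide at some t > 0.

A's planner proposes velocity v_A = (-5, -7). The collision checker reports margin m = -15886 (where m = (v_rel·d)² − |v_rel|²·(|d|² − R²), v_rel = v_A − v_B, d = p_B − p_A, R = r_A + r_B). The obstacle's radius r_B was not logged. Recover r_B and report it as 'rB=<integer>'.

m = -15886
d = (-11, 5);  v_rel = (-13, -13),  |v_rel|² = 338
v_rel×d = (-13)·(5) − (-13)·(-11) = -208
since m = R²·338 − (-208)²:  R² = (43264 + -15886) / 338 = 81
R = √81 = 9  ⇒  r_B = 9 − 5 = 4

rB=4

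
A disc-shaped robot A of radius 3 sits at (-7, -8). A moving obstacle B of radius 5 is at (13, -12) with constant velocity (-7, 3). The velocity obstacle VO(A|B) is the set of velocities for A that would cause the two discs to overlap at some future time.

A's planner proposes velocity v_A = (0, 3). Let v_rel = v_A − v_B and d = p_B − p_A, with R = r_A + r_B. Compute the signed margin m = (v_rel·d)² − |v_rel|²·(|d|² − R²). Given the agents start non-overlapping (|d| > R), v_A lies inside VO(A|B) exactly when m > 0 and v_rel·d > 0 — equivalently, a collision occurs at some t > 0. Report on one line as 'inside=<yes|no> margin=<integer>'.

d = (20, -4),  |d|² = 416;  R = 3+5 = 8,  c = 416−8² = 352
v_rel = (7, 0),  |v_rel|² = 49;  v_rel·d = (7)·(20) + (0)·(-4) = 140
49·t² − 280·t + 352 = 0  ⇒  m = 140² − 49·352 = 2352
m = 2352 > 0,  v_rel·d = 140 > 0  ⇒  inside

inside=yes margin=2352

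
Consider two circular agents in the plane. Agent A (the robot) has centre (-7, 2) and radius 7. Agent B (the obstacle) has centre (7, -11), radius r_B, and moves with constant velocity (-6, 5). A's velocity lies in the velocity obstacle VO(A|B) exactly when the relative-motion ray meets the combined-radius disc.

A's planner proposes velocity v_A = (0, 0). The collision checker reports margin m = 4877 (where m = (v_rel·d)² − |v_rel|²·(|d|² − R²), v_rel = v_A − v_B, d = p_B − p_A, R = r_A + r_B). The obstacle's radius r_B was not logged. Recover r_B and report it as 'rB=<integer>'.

m = 4877
d = (14, -13);  v_rel = (6, -5),  |v_rel|² = 61
v_rel×d = (6)·(-13) − (-5)·(14) = -8
since m = R²·61 − (-8)²:  R² = (64 + 4877) / 61 = 81
R = √81 = 9  ⇒  r_B = 9 − 7 = 2

rB=2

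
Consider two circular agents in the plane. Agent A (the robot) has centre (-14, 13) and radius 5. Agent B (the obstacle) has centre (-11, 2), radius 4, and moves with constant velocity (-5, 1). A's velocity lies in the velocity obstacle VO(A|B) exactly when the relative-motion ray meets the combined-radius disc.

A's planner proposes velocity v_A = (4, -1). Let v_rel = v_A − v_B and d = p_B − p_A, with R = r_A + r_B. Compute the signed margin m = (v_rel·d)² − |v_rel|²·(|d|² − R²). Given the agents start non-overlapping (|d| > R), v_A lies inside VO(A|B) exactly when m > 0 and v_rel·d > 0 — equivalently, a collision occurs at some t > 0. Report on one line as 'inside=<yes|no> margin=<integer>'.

d = (3, -11),  |d|² = 130;  R = 5+4 = 9,  c = 130−9² = 49
v_rel = (9, -2),  |v_rel|² = 85;  v_rel·d = (9)·(3) + (-2)·(-11) = 49
85·t² − 98·t + 49 = 0  ⇒  m = 49² − 85·49 = -1764
m = -1764 < 0,  v_rel·d = 49 > 0  ⇒  outside

inside=no margin=-1764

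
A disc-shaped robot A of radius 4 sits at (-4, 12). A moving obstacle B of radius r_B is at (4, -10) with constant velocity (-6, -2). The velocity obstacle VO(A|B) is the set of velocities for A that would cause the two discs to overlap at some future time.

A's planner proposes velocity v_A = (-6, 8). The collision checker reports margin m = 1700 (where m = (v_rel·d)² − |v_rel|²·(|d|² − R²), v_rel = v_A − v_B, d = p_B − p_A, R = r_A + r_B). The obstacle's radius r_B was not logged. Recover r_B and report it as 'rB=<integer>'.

m = 1700
d = (8, -22);  v_rel = (0, 10),  |v_rel|² = 100
v_rel×d = (0)·(-22) − (10)·(8) = -80
since m = R²·100 − (-80)²:  R² = (6400 + 1700) / 100 = 81
R = √81 = 9  ⇒  r_B = 9 − 4 = 5

rB=5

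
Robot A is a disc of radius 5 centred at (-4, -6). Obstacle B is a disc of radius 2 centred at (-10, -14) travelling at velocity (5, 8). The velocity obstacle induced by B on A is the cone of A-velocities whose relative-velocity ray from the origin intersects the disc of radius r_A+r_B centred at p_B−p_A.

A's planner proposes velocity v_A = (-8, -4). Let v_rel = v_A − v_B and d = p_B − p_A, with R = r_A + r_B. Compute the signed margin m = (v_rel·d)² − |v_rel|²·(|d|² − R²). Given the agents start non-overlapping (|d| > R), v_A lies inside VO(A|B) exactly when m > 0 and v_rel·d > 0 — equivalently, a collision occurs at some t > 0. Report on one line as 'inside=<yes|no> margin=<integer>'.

d = (-6, -8),  |d|² = 100;  R = 5+2 = 7,  c = 100−7² = 51
v_rel = (-13, -12),  |v_rel|² = 313;  v_rel·d = (-13)·(-6) + (-12)·(-8) = 174
313·t² − 348·t + 51 = 0  ⇒  m = 174² − 313·51 = 14313
m = 14313 > 0,  v_rel·d = 174 > 0  ⇒  inside

inside=yes margin=14313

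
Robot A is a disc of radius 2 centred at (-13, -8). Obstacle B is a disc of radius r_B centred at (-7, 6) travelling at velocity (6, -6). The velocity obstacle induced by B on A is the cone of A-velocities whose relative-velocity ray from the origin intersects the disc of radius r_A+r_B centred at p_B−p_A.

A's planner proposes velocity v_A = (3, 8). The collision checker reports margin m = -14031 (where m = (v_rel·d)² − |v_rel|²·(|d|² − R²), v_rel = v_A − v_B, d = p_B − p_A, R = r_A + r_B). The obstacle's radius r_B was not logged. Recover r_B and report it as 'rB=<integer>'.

m = -14031
d = (6, 14);  v_rel = (-3, 14),  |v_rel|² = 205
v_rel×d = (-3)·(14) − (14)·(6) = -126
since m = R²·205 − (-126)²:  R² = (15876 + -14031) / 205 = 9
R = √9 = 3  ⇒  r_B = 3 − 2 = 1

rB=1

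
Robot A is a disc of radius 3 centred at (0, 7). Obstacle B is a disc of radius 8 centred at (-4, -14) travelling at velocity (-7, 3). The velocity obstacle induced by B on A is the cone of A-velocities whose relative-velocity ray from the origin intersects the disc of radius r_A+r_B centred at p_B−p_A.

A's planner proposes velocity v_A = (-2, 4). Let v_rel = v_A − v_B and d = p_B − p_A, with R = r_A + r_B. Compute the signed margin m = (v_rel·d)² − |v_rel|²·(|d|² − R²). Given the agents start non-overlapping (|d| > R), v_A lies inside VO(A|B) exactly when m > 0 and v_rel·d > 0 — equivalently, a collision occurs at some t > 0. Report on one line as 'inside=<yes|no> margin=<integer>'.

d = (-4, -21),  |d|² = 457;  R = 3+8 = 11,  c = 457−11² = 336
v_rel = (5, 1),  |v_rel|² = 26;  v_rel·d = (5)·(-4) + (1)·(-21) = -41
26·t² + 82·t + 336 = 0  ⇒  m = (-41)² − 26·336 = -7055
m = -7055 < 0,  v_rel·d = -41 < 0  ⇒  outside

inside=no margin=-7055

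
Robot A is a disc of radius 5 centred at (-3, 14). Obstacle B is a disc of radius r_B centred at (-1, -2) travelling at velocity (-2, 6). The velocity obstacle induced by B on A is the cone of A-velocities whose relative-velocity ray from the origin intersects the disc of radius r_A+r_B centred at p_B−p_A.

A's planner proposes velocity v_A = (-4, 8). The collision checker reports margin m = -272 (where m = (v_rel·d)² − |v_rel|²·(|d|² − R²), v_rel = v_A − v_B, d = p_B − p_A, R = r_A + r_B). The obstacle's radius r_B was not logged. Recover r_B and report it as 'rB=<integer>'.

m = -272
d = (2, -16);  v_rel = (-2, 2),  |v_rel|² = 8
v_rel×d = (-2)·(-16) − (2)·(2) = 28
since m = R²·8 − 28²:  R² = (784 + -272) / 8 = 64
R = √64 = 8  ⇒  r_B = 8 − 5 = 3

rB=3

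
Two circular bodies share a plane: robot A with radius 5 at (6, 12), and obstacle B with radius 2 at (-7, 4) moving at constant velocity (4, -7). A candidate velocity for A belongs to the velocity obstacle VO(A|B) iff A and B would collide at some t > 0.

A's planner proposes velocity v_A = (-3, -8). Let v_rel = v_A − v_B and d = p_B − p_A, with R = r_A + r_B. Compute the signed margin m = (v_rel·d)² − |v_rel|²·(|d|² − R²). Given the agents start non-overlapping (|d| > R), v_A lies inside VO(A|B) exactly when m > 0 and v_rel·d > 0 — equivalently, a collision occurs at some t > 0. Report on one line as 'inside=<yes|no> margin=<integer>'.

d = (-13, -8),  |d|² = 233;  R = 5+2 = 7,  c = 233−7² = 184
v_rel = (-7, -1),  |v_rel|² = 50;  v_rel·d = (-7)·(-13) + (-1)·(-8) = 99
50·t² − 198·t + 184 = 0  ⇒  m = 99² − 50·184 = 601
m = 601 > 0,  v_rel·d = 99 > 0  ⇒  inside

inside=yes margin=601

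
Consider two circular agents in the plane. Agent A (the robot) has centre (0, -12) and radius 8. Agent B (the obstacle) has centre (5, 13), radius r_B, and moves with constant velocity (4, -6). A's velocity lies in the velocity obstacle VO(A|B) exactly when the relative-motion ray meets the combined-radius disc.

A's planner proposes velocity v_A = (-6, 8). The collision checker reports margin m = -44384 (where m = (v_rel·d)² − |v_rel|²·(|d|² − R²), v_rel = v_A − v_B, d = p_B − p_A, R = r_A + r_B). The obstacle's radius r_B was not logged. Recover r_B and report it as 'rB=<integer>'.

m = -44384
d = (5, 25);  v_rel = (-10, 14),  |v_rel|² = 296
v_rel×d = (-10)·(25) − (14)·(5) = -320
since m = R²·296 − (-320)²:  R² = (102400 + -44384) / 296 = 196
R = √196 = 14  ⇒  r_B = 14 − 8 = 6

rB=6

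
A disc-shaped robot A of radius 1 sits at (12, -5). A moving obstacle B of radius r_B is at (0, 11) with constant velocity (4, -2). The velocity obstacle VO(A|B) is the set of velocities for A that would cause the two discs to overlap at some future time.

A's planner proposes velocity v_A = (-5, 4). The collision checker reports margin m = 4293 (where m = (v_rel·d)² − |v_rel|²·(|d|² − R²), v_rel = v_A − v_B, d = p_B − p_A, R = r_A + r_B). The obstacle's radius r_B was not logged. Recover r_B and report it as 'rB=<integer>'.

m = 4293
d = (-12, 16);  v_rel = (-9, 6),  |v_rel|² = 117
v_rel×d = (-9)·(16) − (6)·(-12) = -72
since m = R²·117 − (-72)²:  R² = (5184 + 4293) / 117 = 81
R = √81 = 9  ⇒  r_B = 9 − 1 = 8

rB=8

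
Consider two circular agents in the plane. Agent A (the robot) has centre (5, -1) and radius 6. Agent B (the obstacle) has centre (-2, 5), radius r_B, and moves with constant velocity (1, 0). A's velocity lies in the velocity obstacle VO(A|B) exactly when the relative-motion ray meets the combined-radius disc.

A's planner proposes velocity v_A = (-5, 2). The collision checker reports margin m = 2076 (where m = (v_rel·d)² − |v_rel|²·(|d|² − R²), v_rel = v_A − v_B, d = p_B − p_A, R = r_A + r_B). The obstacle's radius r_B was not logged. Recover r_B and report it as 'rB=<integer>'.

m = 2076
d = (-7, 6);  v_rel = (-6, 2),  |v_rel|² = 40
v_rel×d = (-6)·(6) − (2)·(-7) = -22
since m = R²·40 − (-22)²:  R² = (484 + 2076) / 40 = 64
R = √64 = 8  ⇒  r_B = 8 − 6 = 2

rB=2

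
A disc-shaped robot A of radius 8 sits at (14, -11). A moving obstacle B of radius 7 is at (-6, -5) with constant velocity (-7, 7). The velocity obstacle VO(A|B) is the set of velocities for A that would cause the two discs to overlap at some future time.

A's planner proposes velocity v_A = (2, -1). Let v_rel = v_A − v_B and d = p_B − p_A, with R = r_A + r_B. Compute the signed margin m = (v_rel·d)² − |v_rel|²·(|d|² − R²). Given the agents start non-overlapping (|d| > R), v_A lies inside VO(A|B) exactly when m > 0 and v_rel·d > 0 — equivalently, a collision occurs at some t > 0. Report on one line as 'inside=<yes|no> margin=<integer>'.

d = (-20, 6),  |d|² = 436;  R = 8+7 = 15,  c = 436−15² = 211
v_rel = (9, -8),  |v_rel|² = 145;  v_rel·d = (9)·(-20) + (-8)·(6) = -228
145·t² + 456·t + 211 = 0  ⇒  m = (-228)² − 145·211 = 21389
m = 21389 > 0,  v_rel·d = -228 < 0  ⇒  outside

inside=no margin=21389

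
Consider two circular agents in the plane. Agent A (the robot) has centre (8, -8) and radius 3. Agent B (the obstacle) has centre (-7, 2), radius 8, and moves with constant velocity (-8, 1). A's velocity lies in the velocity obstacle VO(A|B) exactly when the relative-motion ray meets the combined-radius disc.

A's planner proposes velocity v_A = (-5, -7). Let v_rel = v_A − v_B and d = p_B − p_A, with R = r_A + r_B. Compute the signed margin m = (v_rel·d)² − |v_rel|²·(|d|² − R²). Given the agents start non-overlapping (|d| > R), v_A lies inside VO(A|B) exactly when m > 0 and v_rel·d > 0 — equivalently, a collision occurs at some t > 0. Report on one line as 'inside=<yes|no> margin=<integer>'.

d = (-15, 10),  |d|² = 325;  R = 3+8 = 11,  c = 325−11² = 204
v_rel = (3, -8),  |v_rel|² = 73;  v_rel·d = (3)·(-15) + (-8)·(10) = -125
73·t² + 250·t + 204 = 0  ⇒  m = (-125)² − 73·204 = 733
m = 733 > 0,  v_rel·d = -125 < 0  ⇒  outside

inside=no margin=733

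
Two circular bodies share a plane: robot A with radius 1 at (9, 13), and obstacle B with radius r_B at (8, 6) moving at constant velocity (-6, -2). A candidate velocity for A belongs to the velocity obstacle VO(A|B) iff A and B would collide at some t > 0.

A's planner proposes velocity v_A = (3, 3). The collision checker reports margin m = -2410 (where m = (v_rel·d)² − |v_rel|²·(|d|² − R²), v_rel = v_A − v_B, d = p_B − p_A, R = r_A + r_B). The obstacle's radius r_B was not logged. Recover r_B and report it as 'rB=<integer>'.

m = -2410
d = (-1, -7);  v_rel = (9, 5),  |v_rel|² = 106
v_rel×d = (9)·(-7) − (5)·(-1) = -58
since m = R²·106 − (-58)²:  R² = (3364 + -2410) / 106 = 9
R = √9 = 3  ⇒  r_B = 3 − 1 = 2

rB=2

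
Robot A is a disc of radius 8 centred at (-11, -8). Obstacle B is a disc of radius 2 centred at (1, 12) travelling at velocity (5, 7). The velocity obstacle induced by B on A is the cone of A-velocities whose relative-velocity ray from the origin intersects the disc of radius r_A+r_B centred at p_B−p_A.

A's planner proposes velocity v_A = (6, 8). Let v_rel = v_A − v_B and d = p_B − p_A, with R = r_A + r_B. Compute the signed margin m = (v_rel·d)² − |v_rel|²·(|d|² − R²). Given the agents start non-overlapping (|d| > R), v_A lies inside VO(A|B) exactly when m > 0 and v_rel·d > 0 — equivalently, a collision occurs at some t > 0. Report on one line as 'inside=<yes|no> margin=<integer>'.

d = (12, 20),  |d|² = 544;  R = 8+2 = 10,  c = 544−10² = 444
v_rel = (1, 1),  |v_rel|² = 2;  v_rel·d = (1)·(12) + (1)·(20) = 32
2·t² − 64·t + 444 = 0  ⇒  m = 32² − 2·444 = 136
m = 136 > 0,  v_rel·d = 32 > 0  ⇒  inside

inside=yes margin=136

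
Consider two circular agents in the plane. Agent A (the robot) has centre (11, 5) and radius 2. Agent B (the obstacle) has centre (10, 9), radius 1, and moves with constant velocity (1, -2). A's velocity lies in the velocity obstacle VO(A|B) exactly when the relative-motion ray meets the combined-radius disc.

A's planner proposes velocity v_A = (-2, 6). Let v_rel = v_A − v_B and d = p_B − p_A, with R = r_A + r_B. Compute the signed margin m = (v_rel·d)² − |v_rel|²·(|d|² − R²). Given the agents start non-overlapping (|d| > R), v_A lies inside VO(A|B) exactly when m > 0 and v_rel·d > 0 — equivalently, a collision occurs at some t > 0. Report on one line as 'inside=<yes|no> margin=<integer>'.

d = (-1, 4),  |d|² = 17;  R = 2+1 = 3,  c = 17−3² = 8
v_rel = (-3, 8),  |v_rel|² = 73;  v_rel·d = (-3)·(-1) + (8)·(4) = 35
73·t² − 70·t + 8 = 0  ⇒  m = 35² − 73·8 = 641
m = 641 > 0,  v_rel·d = 35 > 0  ⇒  inside

inside=yes margin=641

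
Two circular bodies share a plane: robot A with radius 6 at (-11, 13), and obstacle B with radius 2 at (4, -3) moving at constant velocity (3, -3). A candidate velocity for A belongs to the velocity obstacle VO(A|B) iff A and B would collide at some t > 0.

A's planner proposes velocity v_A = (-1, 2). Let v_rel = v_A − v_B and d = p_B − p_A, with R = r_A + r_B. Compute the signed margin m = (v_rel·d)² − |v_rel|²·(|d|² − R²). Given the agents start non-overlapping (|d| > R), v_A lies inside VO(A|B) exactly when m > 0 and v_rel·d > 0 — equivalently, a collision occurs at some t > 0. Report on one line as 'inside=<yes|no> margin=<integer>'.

d = (15, -16),  |d|² = 481;  R = 6+2 = 8,  c = 481−8² = 417
v_rel = (-4, 5),  |v_rel|² = 41;  v_rel·d = (-4)·(15) + (5)·(-16) = -140
41·t² + 280·t + 417 = 0  ⇒  m = (-140)² − 41·417 = 2503
m = 2503 > 0,  v_rel·d = -140 < 0  ⇒  outside

inside=no margin=2503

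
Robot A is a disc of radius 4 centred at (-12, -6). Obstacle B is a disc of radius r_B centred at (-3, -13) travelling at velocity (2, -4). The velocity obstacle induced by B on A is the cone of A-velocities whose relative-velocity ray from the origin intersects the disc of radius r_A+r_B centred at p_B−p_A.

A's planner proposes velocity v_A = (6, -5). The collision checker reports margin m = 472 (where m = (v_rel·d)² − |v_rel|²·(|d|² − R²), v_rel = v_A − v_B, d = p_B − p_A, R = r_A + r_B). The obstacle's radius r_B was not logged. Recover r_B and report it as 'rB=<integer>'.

m = 472
d = (9, -7);  v_rel = (4, -1),  |v_rel|² = 17
v_rel×d = (4)·(-7) − (-1)·(9) = -19
since m = R²·17 − (-19)²:  R² = (361 + 472) / 17 = 49
R = √49 = 7  ⇒  r_B = 7 − 4 = 3

rB=3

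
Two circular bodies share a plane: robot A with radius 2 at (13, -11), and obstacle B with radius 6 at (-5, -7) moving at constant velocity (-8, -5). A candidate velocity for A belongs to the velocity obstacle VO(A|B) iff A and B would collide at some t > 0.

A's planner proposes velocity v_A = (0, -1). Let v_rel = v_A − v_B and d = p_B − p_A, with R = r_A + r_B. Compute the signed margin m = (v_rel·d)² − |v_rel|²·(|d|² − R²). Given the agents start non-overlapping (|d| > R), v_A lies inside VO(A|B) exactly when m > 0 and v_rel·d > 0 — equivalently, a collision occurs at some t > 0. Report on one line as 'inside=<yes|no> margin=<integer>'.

d = (-18, 4),  |d|² = 340;  R = 2+6 = 8,  c = 340−8² = 276
v_rel = (8, 4),  |v_rel|² = 80;  v_rel·d = (8)·(-18) + (4)·(4) = -128
80·t² + 256·t + 276 = 0  ⇒  m = (-128)² − 80·276 = -5696
m = -5696 < 0,  v_rel·d = -128 < 0  ⇒  outside

inside=no margin=-5696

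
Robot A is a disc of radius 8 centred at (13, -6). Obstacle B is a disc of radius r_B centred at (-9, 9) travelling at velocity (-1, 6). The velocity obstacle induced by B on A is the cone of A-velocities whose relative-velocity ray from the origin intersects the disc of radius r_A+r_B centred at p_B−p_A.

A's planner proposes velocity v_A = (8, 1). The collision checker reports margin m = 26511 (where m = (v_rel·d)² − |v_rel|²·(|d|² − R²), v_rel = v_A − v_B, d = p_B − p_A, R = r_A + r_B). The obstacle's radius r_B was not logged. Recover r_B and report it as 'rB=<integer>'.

m = 26511
d = (-22, 15);  v_rel = (9, -5),  |v_rel|² = 106
v_rel×d = (9)·(15) − (-5)·(-22) = 25
since m = R²·106 − 25²:  R² = (625 + 26511) / 106 = 256
R = √256 = 16  ⇒  r_B = 16 − 8 = 8

rB=8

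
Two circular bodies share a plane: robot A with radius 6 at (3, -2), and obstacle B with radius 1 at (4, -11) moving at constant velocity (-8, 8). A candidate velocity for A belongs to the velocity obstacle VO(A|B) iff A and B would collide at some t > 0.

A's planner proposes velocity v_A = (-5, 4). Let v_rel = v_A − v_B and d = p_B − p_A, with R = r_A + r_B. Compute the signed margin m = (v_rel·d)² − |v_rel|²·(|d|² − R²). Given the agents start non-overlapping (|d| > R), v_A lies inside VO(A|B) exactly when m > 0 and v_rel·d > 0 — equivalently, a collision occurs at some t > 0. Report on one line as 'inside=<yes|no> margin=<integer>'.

d = (1, -9),  |d|² = 82;  R = 6+1 = 7,  c = 82−7² = 33
v_rel = (3, -4),  |v_rel|² = 25;  v_rel·d = (3)·(1) + (-4)·(-9) = 39
25·t² − 78·t + 33 = 0  ⇒  m = 39² − 25·33 = 696
m = 696 > 0,  v_rel·d = 39 > 0  ⇒  inside

inside=yes margin=696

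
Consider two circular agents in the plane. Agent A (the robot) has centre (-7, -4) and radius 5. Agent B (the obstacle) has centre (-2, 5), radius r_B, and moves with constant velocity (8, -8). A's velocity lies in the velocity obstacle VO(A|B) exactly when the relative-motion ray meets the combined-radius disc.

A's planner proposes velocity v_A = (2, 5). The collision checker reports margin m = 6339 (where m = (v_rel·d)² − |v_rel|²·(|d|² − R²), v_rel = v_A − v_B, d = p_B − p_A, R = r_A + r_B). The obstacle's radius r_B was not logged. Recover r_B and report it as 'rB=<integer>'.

m = 6339
d = (5, 9);  v_rel = (-6, 13),  |v_rel|² = 205
v_rel×d = (-6)·(9) − (13)·(5) = -119
since m = R²·205 − (-119)²:  R² = (14161 + 6339) / 205 = 100
R = √100 = 10  ⇒  r_B = 10 − 5 = 5

rB=5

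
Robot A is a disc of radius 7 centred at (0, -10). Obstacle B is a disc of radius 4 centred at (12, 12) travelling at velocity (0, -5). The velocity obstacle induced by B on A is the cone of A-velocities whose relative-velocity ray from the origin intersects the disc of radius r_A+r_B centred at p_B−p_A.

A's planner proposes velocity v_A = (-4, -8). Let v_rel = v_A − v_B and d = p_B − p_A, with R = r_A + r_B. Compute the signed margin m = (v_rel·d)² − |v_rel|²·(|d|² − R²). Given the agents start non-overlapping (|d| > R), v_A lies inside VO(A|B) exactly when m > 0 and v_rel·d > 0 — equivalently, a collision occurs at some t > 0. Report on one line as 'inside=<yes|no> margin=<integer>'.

d = (12, 22),  |d|² = 628;  R = 7+4 = 11,  c = 628−11² = 507
v_rel = (-4, -3),  |v_rel|² = 25;  v_rel·d = (-4)·(12) + (-3)·(22) = -114
25·t² + 228·t + 507 = 0  ⇒  m = (-114)² − 25·507 = 321
m = 321 > 0,  v_rel·d = -114 < 0  ⇒  outside

inside=no margin=321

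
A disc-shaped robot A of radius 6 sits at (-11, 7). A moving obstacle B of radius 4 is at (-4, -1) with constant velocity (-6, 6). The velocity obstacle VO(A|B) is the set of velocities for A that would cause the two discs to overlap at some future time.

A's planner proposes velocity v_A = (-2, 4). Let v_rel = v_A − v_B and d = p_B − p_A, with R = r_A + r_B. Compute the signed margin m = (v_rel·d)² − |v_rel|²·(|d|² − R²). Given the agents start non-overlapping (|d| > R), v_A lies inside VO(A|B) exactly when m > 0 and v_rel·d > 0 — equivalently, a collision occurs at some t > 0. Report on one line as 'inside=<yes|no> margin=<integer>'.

d = (7, -8),  |d|² = 113;  R = 6+4 = 10,  c = 113−10² = 13
v_rel = (4, -2),  |v_rel|² = 20;  v_rel·d = (4)·(7) + (-2)·(-8) = 44
20·t² − 88·t + 13 = 0  ⇒  m = 44² − 20·13 = 1676
m = 1676 > 0,  v_rel·d = 44 > 0  ⇒  inside

inside=yes margin=1676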